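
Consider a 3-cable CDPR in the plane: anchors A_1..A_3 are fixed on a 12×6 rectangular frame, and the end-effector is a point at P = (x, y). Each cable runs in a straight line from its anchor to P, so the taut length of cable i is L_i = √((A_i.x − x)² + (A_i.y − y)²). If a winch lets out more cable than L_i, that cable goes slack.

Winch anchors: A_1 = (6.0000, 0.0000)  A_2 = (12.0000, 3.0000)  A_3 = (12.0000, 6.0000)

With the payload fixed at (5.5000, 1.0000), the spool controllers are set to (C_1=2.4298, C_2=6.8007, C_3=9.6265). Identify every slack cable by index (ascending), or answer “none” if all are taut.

cable 1: √((0.5000)²+(-1.0000)²)=1.1180, C_1=2.4298: slack
cable 2: √((6.5000)²+(2.0000)²)=6.8007, C_2=6.8007: taut
cable 3: √((6.5000)²+(5.0000)²)=8.2006, C_3=9.6265: slack

1, 3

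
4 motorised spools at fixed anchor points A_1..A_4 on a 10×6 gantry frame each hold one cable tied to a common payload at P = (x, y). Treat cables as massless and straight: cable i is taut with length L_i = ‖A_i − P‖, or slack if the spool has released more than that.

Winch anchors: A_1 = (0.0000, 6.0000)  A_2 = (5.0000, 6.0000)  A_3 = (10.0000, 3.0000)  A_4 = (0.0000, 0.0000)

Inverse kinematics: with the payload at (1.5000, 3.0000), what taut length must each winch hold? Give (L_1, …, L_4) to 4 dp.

(3.3541, 4.6098, 8.5000, 3.3541)

L_1: Δ = A_1−P = (-1.5000, 3.0000) → ‖Δ‖ = √11.2500 = 3.3541
L_2: Δ = A_2−P = (3.5000, 3.0000) → ‖Δ‖ = √21.2500 = 4.6098
L_3: Δ = A_3−P = (8.5000, 0.0000) → ‖Δ‖ = √72.2500 = 8.5000
L_4: Δ = A_4−P = (-1.5000, -3.0000) → ‖Δ‖ = √11.2500 = 3.3541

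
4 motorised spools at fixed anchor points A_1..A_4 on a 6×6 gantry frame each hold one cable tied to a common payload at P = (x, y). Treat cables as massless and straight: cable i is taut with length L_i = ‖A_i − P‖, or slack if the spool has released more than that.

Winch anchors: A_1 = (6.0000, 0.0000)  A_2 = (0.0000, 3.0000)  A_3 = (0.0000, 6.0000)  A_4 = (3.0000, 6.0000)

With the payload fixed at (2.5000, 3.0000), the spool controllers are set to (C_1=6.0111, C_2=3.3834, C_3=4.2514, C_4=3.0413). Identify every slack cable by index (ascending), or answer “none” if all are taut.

i=1: geometric 4.6098 vs commanded 6.0111 ⇒ slack
i=2: geometric 2.5000 vs commanded 3.3834 ⇒ slack
i=3: geometric 3.9051 vs commanded 4.2514 ⇒ slack
i=4: geometric 3.0414 vs commanded 3.0413 ⇒ taut

1, 2, 3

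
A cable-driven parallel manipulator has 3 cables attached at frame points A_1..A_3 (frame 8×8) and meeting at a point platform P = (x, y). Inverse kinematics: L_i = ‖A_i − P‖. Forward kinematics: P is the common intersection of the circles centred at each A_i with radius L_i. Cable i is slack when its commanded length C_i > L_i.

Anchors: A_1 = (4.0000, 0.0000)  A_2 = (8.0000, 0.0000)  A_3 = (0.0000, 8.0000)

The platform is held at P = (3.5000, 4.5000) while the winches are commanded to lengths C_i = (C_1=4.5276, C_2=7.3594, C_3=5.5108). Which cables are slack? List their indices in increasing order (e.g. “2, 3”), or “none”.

i=1: geometric 4.5277 vs commanded 4.5276 ⇒ taut
i=2: geometric 6.3640 vs commanded 7.3594 ⇒ slack
i=3: geometric 4.9497 vs commanded 5.5108 ⇒ slack

2, 3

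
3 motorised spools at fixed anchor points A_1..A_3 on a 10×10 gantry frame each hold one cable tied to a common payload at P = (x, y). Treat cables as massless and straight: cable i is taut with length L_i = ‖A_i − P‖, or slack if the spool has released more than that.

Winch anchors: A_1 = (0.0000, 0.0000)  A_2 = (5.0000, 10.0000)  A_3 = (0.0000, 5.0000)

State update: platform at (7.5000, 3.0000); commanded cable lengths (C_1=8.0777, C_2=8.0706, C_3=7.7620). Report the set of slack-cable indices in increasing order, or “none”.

2

cable 1: √((-7.5000)²+(-3.0000)²)=8.0777, C_1=8.0777: taut
cable 2: √((-2.5000)²+(7.0000)²)=7.4330, C_2=8.0706: slack
cable 3: √((-7.5000)²+(2.0000)²)=7.7621, C_3=7.7620: taut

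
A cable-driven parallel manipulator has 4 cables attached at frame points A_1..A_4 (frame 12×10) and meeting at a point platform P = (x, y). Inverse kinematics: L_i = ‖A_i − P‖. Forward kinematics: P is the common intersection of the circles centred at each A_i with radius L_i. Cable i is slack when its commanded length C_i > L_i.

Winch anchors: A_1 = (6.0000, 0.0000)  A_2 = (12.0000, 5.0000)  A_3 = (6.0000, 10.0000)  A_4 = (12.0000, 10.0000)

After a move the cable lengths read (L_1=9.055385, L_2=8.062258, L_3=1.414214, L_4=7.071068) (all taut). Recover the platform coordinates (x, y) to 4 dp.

expand ‖A_i−P‖²=L_i² and subtract eq 1 (c_i ≔ ‖A_i‖²−L_i²)
c_1 = 36.0000+0.0000−82.0000 = -46.0000
eq1−eq2 → [-12.0000  -10.0000]·P = -150.0000
eq1−eq3 → [0.0000  -20.0000]·P = -180.0000
eq1−eq4 → [-12.0000  -20.0000]·P = -240.0000
2×2 solve → P = (5.0000, 9.0000)
check cable 4: ‖A_4−P‖² = 50.0000 ≈ L_4² = 50.0000 ✓

(5.0000, 9.0000)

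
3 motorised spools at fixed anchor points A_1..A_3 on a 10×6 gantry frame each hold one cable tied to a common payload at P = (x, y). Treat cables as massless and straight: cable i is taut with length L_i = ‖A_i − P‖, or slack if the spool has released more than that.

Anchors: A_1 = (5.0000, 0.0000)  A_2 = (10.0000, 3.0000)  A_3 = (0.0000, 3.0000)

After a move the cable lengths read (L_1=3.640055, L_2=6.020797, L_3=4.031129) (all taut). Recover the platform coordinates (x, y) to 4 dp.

(4.0000, 3.5000)

expand ‖A_i−P‖²=L_i² and subtract eq 1 (q_i ≔ ‖A_i‖²−L_i²)
q_1 = 25.0000+0.0000−13.2500 = 11.7500
eq1−eq2 → [-10.0000  -6.0000]·P = -61.0000
eq1−eq3 → [10.0000  -6.0000]·P = 19.0000
2×2 solve → P = (4.0000, 3.5000)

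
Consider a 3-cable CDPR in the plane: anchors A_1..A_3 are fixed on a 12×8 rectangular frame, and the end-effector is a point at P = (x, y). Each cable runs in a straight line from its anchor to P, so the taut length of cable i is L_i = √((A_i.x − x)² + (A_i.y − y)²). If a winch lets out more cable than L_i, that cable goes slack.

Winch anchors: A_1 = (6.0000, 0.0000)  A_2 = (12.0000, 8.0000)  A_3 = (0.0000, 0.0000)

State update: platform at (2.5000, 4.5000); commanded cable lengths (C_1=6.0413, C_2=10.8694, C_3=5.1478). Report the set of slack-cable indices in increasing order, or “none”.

cable 1: √((3.5000)²+(-4.5000)²)=5.7009, C_1=6.0413: slack
cable 2: √((9.5000)²+(3.5000)²)=10.1242, C_2=10.8694: slack
cable 3: √((-2.5000)²+(-4.5000)²)=5.1478, C_3=5.1478: taut

1, 2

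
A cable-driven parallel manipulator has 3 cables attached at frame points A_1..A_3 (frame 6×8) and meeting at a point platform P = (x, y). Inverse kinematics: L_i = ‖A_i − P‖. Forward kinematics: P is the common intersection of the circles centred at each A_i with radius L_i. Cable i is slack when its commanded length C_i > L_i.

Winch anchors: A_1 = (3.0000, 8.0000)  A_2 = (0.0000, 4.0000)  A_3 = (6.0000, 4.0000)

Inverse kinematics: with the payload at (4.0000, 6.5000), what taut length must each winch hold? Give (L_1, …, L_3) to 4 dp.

(1.8028, 4.7170, 3.2016)

L_1 = √((3.0000−4.0000)² + (8.0000−6.5000)²) = 1.8028
L_2 = √((0.0000−4.0000)² + (4.0000−6.5000)²) = 4.7170
L_3 = √((6.0000−4.0000)² + (4.0000−6.5000)²) = 3.2016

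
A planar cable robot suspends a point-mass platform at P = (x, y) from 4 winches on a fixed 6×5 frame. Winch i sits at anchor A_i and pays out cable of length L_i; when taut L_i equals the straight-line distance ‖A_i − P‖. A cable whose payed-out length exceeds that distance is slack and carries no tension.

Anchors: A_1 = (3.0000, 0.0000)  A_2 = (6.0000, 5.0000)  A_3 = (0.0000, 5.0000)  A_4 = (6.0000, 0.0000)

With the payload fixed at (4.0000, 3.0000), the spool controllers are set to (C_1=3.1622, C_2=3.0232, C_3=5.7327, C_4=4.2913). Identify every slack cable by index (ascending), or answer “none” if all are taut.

2, 3, 4

i=1: geometric 3.1623 vs commanded 3.1622 ⇒ taut
i=2: geometric 2.8284 vs commanded 3.0232 ⇒ slack
i=3: geometric 4.4721 vs commanded 5.7327 ⇒ slack
i=4: geometric 3.6056 vs commanded 4.2913 ⇒ slack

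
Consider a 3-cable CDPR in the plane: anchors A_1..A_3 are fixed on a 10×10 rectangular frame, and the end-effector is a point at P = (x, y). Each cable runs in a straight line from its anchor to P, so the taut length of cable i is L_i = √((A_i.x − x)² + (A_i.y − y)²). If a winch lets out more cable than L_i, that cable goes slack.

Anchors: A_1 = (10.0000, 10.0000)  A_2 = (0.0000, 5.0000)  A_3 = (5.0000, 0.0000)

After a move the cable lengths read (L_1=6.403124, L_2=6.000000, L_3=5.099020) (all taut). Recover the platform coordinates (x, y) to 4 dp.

(6.0000, 5.0000)

expand ‖A_i−P‖²=L_i² and subtract eq 1 (q_i ≔ ‖A_i‖²−L_i²)
q_1 = 100.0000+100.0000−41.0000 = 159.0000
eq1−eq2 → [20.0000  10.0000]·P = 170.0000
eq1−eq3 → [10.0000  20.0000]·P = 160.0000
2×2 solve → P = (6.0000, 5.0000)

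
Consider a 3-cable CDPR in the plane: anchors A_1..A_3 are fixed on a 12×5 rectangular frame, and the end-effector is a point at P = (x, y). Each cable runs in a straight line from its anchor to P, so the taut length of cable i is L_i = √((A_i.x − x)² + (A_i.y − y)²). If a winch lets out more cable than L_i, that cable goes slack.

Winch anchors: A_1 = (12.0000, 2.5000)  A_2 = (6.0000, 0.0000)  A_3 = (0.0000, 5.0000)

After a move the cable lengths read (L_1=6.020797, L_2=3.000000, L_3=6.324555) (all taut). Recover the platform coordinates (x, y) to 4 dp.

expand ‖A_i−P‖²=L_i² and subtract eq 1 (k_i ≔ ‖A_i‖²−L_i²)
k_1 = 144.0000+6.2500−36.2500 = 114.0000
eq1−eq2 → [12.0000  5.0000]·P = 87.0000
eq1−eq3 → [24.0000  -5.0000]·P = 129.0000
2×2 solve → P = (6.0000, 3.0000)

(6.0000, 3.0000)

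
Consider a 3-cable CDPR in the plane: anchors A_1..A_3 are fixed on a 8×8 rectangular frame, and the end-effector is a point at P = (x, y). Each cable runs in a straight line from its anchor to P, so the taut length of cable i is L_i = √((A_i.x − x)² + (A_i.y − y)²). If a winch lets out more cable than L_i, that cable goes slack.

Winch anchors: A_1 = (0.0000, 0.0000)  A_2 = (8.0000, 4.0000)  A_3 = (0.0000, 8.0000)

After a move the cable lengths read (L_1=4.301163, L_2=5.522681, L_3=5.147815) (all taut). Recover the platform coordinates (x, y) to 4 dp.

expand ‖A_i−P‖²=L_i² and subtract eq 1 (c_i ≔ ‖A_i‖²−L_i²)
c_1 = 0.0000+0.0000−18.5000 = -18.5000
eq1−eq2 → [-16.0000  -8.0000]·P = -68.0000
eq1−eq3 → [0.0000  -16.0000]·P = -56.0000
2×2 solve → P = (2.5000, 3.5000)

(2.5000, 3.5000)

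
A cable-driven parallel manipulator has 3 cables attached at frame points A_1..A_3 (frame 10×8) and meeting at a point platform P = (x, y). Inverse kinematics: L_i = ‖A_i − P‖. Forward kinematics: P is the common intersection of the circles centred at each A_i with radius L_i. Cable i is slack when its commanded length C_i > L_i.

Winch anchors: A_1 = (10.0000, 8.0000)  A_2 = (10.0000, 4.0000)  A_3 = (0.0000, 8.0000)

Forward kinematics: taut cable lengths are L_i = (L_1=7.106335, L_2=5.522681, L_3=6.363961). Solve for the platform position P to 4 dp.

(4.5000, 3.5000)

circle eqns → linear via eq_j − eq_1; set k_j = A_j·A_j − L_j²
k_1 = 100.0000+64.0000−50.5000 = 113.5000
0.0000·x + 8.0000·y = k_1−k_2 = 28.0000
20.0000·x + 0.0000·y = k_1−k_3 = 90.0000
solve first two rows → x=4.5000, y=3.5000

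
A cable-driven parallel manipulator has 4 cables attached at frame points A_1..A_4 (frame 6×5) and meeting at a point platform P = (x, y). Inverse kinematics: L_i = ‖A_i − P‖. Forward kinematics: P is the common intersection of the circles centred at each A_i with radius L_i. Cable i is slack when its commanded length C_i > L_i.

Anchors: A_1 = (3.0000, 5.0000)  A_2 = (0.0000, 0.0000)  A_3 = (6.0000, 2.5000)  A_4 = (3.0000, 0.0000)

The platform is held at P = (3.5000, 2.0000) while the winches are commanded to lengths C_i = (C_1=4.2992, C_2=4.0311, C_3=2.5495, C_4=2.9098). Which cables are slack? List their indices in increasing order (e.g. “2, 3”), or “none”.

cable 1: √((-0.5000)²+(3.0000)²)=3.0414, C_1=4.2992: slack
cable 2: √((-3.5000)²+(-2.0000)²)=4.0311, C_2=4.0311: taut
cable 3: √((2.5000)²+(0.5000)²)=2.5495, C_3=2.5495: taut
cable 4: √((-0.5000)²+(-2.0000)²)=2.0616, C_4=2.9098: slack

1, 4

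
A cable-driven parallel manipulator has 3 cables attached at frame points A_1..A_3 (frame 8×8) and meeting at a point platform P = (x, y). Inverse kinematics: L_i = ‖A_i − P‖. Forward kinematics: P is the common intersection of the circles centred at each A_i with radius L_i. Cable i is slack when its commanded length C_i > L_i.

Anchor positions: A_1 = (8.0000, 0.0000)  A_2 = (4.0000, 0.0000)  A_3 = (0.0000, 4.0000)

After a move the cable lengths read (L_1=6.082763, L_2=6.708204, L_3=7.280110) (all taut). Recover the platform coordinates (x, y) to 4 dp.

(7.0000, 6.0000)

circle eqns → linear via eq_j − eq_1; set q_j = A_j·A_j − L_j²
q_1 = 64.0000+0.0000−37.0000 = 27.0000
8.0000·x + 0.0000·y = q_1−q_2 = 56.0000
16.0000·x − 8.0000·y = q_1−q_3 = 64.0000
solve first two rows → x=7.0000, y=6.0000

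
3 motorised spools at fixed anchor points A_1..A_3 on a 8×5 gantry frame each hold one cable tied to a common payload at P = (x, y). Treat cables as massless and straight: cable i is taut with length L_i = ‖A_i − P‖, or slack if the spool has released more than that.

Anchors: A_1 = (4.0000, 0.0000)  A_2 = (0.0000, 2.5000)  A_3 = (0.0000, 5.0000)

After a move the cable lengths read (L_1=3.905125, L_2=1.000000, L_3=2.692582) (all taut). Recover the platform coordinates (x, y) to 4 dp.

each cable: (A_i−P)·(A_i−P) = L_i²; let c_i = ‖A_i‖²−L_i²
c_1 = 16.0000+0.0000−15.2500 = 0.7500
row 1: 8.0000x − 5.0000y = -4.5000  (c_2=5.2500)
row 2: 8.0000x − 10.0000y = -17.0000  (c_3=17.7500)
Cramer on rows 1–2 → x = 1.0000, y = 2.5000

(1.0000, 2.5000)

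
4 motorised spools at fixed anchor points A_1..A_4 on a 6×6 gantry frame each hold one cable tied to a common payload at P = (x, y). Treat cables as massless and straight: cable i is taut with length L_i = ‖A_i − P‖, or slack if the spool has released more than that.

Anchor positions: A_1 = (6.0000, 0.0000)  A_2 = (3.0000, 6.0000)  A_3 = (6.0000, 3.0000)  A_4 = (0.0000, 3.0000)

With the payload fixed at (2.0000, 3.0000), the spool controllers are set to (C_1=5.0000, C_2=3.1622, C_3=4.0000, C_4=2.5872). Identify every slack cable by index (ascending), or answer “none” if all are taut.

4

cable 1: L_1 = ‖A_1−P‖ = 5.0000;  C_1 = 5.0000 → taut
cable 2: L_2 = ‖A_2−P‖ = 3.1623;  C_2 = 3.1622 → taut
cable 3: L_3 = ‖A_3−P‖ = 4.0000;  C_3 = 4.0000 → taut
cable 4: L_4 = ‖A_4−P‖ = 2.0000;  C_4 = 2.5872 → slack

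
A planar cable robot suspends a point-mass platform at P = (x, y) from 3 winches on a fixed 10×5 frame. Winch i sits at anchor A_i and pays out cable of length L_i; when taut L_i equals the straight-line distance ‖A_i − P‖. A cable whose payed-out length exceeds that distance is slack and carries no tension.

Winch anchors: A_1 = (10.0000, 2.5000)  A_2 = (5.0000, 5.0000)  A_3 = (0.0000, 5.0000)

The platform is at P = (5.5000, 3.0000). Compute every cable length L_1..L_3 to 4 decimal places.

cable 1: Δx=4.5000, Δy=-0.5000; L_1 = √(Δx²+Δy²) = 4.5277
cable 2: Δx=-0.5000, Δy=2.0000; L_2 = √(Δx²+Δy²) = 2.0616
cable 3: Δx=-5.5000, Δy=2.0000; L_3 = √(Δx²+Δy²) = 5.8523

(4.5277, 2.0616, 5.8523)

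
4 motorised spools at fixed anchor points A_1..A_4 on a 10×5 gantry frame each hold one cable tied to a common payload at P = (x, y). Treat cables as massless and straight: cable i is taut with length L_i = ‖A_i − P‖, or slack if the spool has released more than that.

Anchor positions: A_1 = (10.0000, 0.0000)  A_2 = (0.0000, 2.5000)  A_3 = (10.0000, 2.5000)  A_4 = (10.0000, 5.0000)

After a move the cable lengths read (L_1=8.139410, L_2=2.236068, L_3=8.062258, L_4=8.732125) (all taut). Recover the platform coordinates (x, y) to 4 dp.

expand ‖A_i−P‖²=L_i² and subtract eq 1 (c_i ≔ ‖A_i‖²−L_i²)
c_1 = 100.0000+0.0000−66.2500 = 33.7500
eq1−eq2 → [20.0000  -5.0000]·P = 32.5000
eq1−eq3 → [0.0000  -5.0000]·P = -7.5000
eq1−eq4 → [0.0000  -10.0000]·P = -15.0000
2×2 solve → P = (2.0000, 1.5000)
check cable 4: ‖A_4−P‖² = 76.2500 ≈ L_4² = 76.2500 ✓

(2.0000, 1.5000)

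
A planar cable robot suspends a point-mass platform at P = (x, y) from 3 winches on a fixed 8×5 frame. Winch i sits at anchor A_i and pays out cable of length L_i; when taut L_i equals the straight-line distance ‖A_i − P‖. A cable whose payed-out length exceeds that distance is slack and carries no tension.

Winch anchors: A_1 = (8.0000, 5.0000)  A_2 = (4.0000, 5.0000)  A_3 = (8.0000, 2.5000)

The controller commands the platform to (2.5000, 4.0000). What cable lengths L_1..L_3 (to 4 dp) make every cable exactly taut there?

(5.5902, 1.8028, 5.7009)

cable 1: Δx=5.5000, Δy=1.0000; L_1 = √(Δx²+Δy²) = 5.5902
cable 2: Δx=1.5000, Δy=1.0000; L_2 = √(Δx²+Δy²) = 1.8028
cable 3: Δx=5.5000, Δy=-1.5000; L_3 = √(Δx²+Δy²) = 5.7009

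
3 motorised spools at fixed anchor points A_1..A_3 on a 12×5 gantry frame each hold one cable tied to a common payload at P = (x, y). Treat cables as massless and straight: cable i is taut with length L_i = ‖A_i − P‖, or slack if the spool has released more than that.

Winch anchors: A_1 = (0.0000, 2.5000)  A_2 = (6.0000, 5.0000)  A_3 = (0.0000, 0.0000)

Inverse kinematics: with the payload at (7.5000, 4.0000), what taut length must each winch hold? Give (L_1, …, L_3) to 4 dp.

L_1 = √((0.0000−7.5000)² + (2.5000−4.0000)²) = 7.6485
L_2 = √((6.0000−7.5000)² + (5.0000−4.0000)²) = 1.8028
L_3 = √((0.0000−7.5000)² + (0.0000−4.0000)²) = 8.5000

(7.6485, 1.8028, 8.5000)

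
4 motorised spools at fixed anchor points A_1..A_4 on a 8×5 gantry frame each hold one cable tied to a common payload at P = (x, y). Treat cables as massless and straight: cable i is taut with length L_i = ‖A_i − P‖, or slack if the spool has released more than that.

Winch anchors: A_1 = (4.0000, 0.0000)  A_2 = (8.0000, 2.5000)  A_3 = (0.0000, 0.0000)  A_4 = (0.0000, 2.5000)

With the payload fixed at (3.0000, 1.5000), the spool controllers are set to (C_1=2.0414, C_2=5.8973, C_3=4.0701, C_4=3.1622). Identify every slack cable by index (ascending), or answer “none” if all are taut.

1, 2, 3

cable 1: √((1.0000)²+(-1.5000)²)=1.8028, C_1=2.0414: slack
cable 2: √((5.0000)²+(1.0000)²)=5.0990, C_2=5.8973: slack
cable 3: √((-3.0000)²+(-1.5000)²)=3.3541, C_3=4.0701: slack
cable 4: √((-3.0000)²+(1.0000)²)=3.1623, C_4=3.1622: taut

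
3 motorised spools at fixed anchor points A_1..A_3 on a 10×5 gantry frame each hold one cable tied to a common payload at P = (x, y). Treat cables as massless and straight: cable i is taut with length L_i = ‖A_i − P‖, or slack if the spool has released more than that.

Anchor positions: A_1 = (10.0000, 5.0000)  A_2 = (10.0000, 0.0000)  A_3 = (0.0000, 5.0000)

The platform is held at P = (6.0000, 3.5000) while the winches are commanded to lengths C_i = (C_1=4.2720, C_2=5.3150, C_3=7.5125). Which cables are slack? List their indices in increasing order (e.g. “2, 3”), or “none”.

cable 1: L_1 = ‖A_1−P‖ = 4.2720;  C_1 = 4.2720 → taut
cable 2: L_2 = ‖A_2−P‖ = 5.3151;  C_2 = 5.3150 → taut
cable 3: L_3 = ‖A_3−P‖ = 6.1847;  C_3 = 7.5125 → slack

3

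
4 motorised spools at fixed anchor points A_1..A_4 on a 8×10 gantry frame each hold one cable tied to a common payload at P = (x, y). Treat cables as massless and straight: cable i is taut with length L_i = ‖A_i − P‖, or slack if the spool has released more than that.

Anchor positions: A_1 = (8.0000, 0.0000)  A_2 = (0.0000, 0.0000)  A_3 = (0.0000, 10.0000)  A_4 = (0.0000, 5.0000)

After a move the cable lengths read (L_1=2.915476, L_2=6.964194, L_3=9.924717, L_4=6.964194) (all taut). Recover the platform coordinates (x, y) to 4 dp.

circle eqns → linear via eq_j − eq_1; set q_j = A_j·A_j − L_j²
q_1 = 64.0000+0.0000−8.5000 = 55.5000
16.0000·x + 0.0000·y = q_1−q_2 = 104.0000
16.0000·x − 20.0000·y = q_1−q_3 = 54.0000
16.0000·x − 10.0000·y = q_1−q_4 = 79.0000
solve first two rows → x=6.5000, y=2.5000
check cable 4: ‖A_4−P‖² = 48.5000 ≈ L_4² = 48.5000 ✓

(6.5000, 2.5000)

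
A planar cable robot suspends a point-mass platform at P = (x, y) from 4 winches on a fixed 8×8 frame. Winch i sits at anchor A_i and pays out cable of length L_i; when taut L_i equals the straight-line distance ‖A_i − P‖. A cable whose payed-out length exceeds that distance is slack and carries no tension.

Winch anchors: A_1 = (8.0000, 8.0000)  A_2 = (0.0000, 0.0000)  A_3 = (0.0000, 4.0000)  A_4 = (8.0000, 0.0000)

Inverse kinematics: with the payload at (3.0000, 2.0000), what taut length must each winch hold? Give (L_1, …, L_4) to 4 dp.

L_1: Δ = A_1−P = (5.0000, 6.0000) → ‖Δ‖ = √61.0000 = 7.8102
L_2: Δ = A_2−P = (-3.0000, -2.0000) → ‖Δ‖ = √13.0000 = 3.6056
L_3: Δ = A_3−P = (-3.0000, 2.0000) → ‖Δ‖ = √13.0000 = 3.6056
L_4: Δ = A_4−P = (5.0000, -2.0000) → ‖Δ‖ = √29.0000 = 5.3852

(7.8102, 3.6056, 3.6056, 5.3852)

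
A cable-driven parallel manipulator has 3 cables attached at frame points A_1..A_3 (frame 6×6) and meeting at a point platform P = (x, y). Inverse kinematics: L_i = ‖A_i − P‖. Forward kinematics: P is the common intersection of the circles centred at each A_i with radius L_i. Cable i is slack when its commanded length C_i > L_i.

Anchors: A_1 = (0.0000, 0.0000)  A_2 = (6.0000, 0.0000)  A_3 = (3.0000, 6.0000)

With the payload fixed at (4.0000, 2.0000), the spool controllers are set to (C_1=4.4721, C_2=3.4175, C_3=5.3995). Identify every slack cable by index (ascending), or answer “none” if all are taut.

2, 3

i=1: geometric 4.4721 vs commanded 4.4721 ⇒ taut
i=2: geometric 2.8284 vs commanded 3.4175 ⇒ slack
i=3: geometric 4.1231 vs commanded 5.3995 ⇒ slack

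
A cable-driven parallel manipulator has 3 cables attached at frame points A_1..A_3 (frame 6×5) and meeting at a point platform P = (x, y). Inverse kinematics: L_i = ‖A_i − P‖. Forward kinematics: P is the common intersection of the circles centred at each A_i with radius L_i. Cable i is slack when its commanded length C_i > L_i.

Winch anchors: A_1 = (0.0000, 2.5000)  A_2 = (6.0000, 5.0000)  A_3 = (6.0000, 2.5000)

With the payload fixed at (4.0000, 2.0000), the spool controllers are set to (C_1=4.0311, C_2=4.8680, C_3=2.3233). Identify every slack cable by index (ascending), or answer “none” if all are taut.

cable 1: √((-4.0000)²+(0.5000)²)=4.0311, C_1=4.0311: taut
cable 2: √((2.0000)²+(3.0000)²)=3.6056, C_2=4.8680: slack
cable 3: √((2.0000)²+(0.5000)²)=2.0616, C_3=2.3233: slack

2, 3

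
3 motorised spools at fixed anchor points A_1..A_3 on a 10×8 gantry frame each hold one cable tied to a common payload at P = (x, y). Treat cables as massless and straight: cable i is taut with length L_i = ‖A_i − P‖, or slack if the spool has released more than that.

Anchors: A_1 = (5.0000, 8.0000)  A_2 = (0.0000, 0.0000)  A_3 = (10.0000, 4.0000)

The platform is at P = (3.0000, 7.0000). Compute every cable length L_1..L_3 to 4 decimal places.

(2.2361, 7.6158, 7.6158)

L_1: Δ = A_1−P = (2.0000, 1.0000) → ‖Δ‖ = √5.0000 = 2.2361
L_2: Δ = A_2−P = (-3.0000, -7.0000) → ‖Δ‖ = √58.0000 = 7.6158
L_3: Δ = A_3−P = (7.0000, -3.0000) → ‖Δ‖ = √58.0000 = 7.6158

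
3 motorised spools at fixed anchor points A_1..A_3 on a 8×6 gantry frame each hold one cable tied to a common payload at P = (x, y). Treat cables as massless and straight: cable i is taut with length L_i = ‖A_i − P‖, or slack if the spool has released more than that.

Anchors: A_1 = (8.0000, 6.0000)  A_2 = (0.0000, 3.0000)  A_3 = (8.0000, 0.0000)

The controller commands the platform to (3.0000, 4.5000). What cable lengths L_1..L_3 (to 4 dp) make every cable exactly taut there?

cable 1: Δx=5.0000, Δy=1.5000; L_1 = √(Δx²+Δy²) = 5.2202
cable 2: Δx=-3.0000, Δy=-1.5000; L_2 = √(Δx²+Δy²) = 3.3541
cable 3: Δx=5.0000, Δy=-4.5000; L_3 = √(Δx²+Δy²) = 6.7268

(5.2202, 3.3541, 6.7268)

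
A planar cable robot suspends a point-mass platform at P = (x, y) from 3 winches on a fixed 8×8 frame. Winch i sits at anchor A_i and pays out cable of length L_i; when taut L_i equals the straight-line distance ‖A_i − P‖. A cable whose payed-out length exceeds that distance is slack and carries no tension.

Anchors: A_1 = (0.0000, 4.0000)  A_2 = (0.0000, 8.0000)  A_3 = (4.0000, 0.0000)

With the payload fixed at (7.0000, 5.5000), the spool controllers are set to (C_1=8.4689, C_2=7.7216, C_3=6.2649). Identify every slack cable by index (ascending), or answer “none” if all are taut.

cable 1: √((-7.0000)²+(-1.5000)²)=7.1589, C_1=8.4689: slack
cable 2: √((-7.0000)²+(2.5000)²)=7.4330, C_2=7.7216: slack
cable 3: √((-3.0000)²+(-5.5000)²)=6.2650, C_3=6.2649: taut

1, 2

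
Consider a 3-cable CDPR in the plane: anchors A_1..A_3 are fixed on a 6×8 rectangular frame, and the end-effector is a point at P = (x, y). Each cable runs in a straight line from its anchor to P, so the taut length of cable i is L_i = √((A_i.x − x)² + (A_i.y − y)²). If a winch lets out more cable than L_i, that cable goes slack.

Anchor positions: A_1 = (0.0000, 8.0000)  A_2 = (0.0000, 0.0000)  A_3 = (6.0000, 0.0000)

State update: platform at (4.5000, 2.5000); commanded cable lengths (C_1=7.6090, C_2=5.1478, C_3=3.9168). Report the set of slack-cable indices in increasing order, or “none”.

1, 3

i=1: geometric 7.1063 vs commanded 7.6090 ⇒ slack
i=2: geometric 5.1478 vs commanded 5.1478 ⇒ taut
i=3: geometric 2.9155 vs commanded 3.9168 ⇒ slack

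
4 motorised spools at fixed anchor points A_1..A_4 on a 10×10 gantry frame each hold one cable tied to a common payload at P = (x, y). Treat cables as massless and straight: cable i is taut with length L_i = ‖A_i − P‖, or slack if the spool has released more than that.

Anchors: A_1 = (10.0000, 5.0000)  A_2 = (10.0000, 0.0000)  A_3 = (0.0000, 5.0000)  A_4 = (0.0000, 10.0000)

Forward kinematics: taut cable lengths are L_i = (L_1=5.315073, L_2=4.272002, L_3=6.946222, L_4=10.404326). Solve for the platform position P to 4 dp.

(6.0000, 1.5000)

expand ‖A_i−P‖²=L_i² and subtract eq 1 (q_i ≔ ‖A_i‖²−L_i²)
q_1 = 100.0000+25.0000−28.2500 = 96.7500
eq1−eq2 → [0.0000  10.0000]·P = 15.0000
eq1−eq3 → [20.0000  0.0000]·P = 120.0000
eq1−eq4 → [20.0000  -10.0000]·P = 105.0000
2×2 solve → P = (6.0000, 1.5000)
check cable 4: ‖A_4−P‖² = 108.2500 ≈ L_4² = 108.2500 ✓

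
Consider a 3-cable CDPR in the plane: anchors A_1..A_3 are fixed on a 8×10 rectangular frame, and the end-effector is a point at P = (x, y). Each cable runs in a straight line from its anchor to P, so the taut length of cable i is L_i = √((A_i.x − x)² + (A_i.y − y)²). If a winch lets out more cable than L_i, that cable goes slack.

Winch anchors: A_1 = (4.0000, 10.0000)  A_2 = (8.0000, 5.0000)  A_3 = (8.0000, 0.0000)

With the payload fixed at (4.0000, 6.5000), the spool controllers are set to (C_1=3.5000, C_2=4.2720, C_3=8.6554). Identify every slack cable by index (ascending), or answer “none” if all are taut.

3

i=1: geometric 3.5000 vs commanded 3.5000 ⇒ taut
i=2: geometric 4.2720 vs commanded 4.2720 ⇒ taut
i=3: geometric 7.6322 vs commanded 8.6554 ⇒ slack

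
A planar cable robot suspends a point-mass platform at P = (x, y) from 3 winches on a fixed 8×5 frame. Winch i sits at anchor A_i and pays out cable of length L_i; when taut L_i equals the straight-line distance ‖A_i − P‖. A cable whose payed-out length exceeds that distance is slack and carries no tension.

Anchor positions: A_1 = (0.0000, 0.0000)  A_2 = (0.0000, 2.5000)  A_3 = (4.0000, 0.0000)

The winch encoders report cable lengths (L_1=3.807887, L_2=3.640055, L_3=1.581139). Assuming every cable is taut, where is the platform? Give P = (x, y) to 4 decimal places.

circle eqns → linear via eq_j − eq_1; set q_j = A_j·A_j − L_j²
q_1 = 0.0000+0.0000−14.5000 = -14.5000
0.0000·x − 5.0000·y = q_1−q_2 = -7.5000
-8.0000·x + 0.0000·y = q_1−q_3 = -28.0000
solve first two rows → x=3.5000, y=1.5000

(3.5000, 1.5000)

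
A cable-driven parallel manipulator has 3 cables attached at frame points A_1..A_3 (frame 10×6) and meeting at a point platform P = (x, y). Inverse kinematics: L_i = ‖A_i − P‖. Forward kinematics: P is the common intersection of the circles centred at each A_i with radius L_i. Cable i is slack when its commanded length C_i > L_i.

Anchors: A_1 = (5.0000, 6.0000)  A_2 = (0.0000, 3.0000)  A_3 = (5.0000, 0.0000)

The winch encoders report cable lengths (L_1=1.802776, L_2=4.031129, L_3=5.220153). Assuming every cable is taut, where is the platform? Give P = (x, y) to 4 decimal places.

circle eqns → linear via eq_j − eq_1; set c_j = A_j·A_j − L_j²
c_1 = 25.0000+36.0000−3.2500 = 57.7500
10.0000·x + 6.0000·y = c_1−c_2 = 65.0000
0.0000·x + 12.0000·y = c_1−c_3 = 60.0000
solve first two rows → x=3.5000, y=5.0000

(3.5000, 5.0000)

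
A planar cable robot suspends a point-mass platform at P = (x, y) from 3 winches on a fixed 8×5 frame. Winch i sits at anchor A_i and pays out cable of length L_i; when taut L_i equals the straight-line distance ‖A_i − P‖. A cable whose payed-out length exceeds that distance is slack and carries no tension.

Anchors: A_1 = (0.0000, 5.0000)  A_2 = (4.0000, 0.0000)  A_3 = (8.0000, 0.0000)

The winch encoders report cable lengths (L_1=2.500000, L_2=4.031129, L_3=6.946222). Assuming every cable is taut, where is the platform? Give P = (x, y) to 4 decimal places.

(2.0000, 3.5000)

each cable: (A_i−P)·(A_i−P) = L_i²; let c_i = ‖A_i‖²−L_i²
c_1 = 0.0000+25.0000−6.2500 = 18.7500
row 1: -8.0000x + 10.0000y = 19.0000  (c_2=-0.2500)
row 2: -16.0000x + 10.0000y = 3.0000  (c_3=15.7500)
Cramer on rows 1–2 → x = 2.0000, y = 3.5000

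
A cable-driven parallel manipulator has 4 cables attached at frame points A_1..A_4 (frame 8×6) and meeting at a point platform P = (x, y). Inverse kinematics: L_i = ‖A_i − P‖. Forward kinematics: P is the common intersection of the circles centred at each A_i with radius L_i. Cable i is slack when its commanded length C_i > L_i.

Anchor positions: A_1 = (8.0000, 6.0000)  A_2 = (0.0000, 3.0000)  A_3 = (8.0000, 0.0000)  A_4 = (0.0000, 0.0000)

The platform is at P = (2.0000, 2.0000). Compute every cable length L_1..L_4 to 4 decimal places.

(7.2111, 2.2361, 6.3246, 2.8284)

cable 1: Δx=6.0000, Δy=4.0000; L_1 = √(Δx²+Δy²) = 7.2111
cable 2: Δx=-2.0000, Δy=1.0000; L_2 = √(Δx²+Δy²) = 2.2361
cable 3: Δx=6.0000, Δy=-2.0000; L_3 = √(Δx²+Δy²) = 6.3246
cable 4: Δx=-2.0000, Δy=-2.0000; L_4 = √(Δx²+Δy²) = 2.8284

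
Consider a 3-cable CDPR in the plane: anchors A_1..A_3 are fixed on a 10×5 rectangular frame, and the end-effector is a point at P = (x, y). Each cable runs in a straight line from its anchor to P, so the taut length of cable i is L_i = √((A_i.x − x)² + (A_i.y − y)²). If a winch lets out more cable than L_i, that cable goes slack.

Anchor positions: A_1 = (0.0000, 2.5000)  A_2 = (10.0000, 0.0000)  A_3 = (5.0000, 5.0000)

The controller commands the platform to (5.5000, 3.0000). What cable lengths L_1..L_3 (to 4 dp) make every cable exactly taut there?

L_1 = √((0.0000−5.5000)² + (2.5000−3.0000)²) = 5.5227
L_2 = √((10.0000−5.5000)² + (0.0000−3.0000)²) = 5.4083
L_3 = √((5.0000−5.5000)² + (5.0000−3.0000)²) = 2.0616

(5.5227, 5.4083, 2.0616)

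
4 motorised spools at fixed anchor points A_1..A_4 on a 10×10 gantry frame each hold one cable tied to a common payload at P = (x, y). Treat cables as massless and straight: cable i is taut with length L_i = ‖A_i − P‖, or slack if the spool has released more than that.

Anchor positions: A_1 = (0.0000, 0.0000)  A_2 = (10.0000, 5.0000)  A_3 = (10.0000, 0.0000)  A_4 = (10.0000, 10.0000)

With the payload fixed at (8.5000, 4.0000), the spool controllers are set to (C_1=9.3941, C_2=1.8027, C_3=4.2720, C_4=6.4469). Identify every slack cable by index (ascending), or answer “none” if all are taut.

4

i=1: geometric 9.3941 vs commanded 9.3941 ⇒ taut
i=2: geometric 1.8028 vs commanded 1.8027 ⇒ taut
i=3: geometric 4.2720 vs commanded 4.2720 ⇒ taut
i=4: geometric 6.1847 vs commanded 6.4469 ⇒ slack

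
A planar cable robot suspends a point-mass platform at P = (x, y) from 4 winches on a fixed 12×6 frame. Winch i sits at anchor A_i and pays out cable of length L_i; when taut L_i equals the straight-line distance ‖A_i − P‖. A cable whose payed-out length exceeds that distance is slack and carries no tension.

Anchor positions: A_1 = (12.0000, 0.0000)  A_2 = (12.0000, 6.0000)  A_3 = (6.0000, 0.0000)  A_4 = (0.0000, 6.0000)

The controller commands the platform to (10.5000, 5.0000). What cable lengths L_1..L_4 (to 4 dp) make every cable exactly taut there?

(5.2202, 1.8028, 6.7268, 10.5475)

cable 1: Δx=1.5000, Δy=-5.0000; L_1 = √(Δx²+Δy²) = 5.2202
cable 2: Δx=1.5000, Δy=1.0000; L_2 = √(Δx²+Δy²) = 1.8028
cable 3: Δx=-4.5000, Δy=-5.0000; L_3 = √(Δx²+Δy²) = 6.7268
cable 4: Δx=-10.5000, Δy=1.0000; L_4 = √(Δx²+Δy²) = 10.5475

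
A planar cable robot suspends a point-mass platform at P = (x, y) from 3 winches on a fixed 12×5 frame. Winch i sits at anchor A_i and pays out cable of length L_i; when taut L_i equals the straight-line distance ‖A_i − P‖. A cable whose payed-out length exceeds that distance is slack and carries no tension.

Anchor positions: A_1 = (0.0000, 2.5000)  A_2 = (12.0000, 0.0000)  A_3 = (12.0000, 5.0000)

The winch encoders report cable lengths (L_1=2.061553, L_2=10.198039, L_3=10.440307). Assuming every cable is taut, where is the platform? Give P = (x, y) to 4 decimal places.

expand ‖A_i−P‖²=L_i² and subtract eq 1 (k_i ≔ ‖A_i‖²−L_i²)
k_1 = 0.0000+6.2500−4.2500 = 2.0000
eq1−eq2 → [-24.0000  5.0000]·P = -38.0000
eq1−eq3 → [-24.0000  -5.0000]·P = -58.0000
2×2 solve → P = (2.0000, 2.0000)

(2.0000, 2.0000)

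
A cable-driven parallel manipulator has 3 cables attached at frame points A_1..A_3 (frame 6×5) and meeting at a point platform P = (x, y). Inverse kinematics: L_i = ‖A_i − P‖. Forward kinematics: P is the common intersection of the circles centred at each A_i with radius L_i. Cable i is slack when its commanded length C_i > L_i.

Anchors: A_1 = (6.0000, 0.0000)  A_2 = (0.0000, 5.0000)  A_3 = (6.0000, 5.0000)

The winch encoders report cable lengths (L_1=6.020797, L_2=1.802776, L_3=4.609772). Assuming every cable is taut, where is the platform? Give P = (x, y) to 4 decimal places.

each cable: (A_i−P)·(A_i−P) = L_i²; let k_i = ‖A_i‖²−L_i²
k_1 = 36.0000+0.0000−36.2500 = -0.2500
row 1: 12.0000x − 10.0000y = -22.0000  (k_2=21.7500)
row 2: 0.0000x − 10.0000y = -40.0000  (k_3=39.7500)
Cramer on rows 1–2 → x = 1.5000, y = 4.0000

(1.5000, 4.0000)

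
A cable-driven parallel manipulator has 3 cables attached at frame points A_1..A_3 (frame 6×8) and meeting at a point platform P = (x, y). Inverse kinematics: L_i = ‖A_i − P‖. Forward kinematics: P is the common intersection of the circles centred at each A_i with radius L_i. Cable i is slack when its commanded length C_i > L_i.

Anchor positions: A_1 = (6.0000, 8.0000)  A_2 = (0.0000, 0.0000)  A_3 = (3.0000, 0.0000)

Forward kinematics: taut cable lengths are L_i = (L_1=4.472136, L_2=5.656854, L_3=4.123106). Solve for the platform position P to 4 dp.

each cable: (A_i−P)·(A_i−P) = L_i²; let c_i = ‖A_i‖²−L_i²
c_1 = 36.0000+64.0000−20.0000 = 80.0000
row 1: 12.0000x + 16.0000y = 112.0000  (c_2=-32.0000)
row 2: 6.0000x + 16.0000y = 88.0000  (c_3=-8.0000)
Cramer on rows 1–2 → x = 4.0000, y = 4.0000

(4.0000, 4.0000)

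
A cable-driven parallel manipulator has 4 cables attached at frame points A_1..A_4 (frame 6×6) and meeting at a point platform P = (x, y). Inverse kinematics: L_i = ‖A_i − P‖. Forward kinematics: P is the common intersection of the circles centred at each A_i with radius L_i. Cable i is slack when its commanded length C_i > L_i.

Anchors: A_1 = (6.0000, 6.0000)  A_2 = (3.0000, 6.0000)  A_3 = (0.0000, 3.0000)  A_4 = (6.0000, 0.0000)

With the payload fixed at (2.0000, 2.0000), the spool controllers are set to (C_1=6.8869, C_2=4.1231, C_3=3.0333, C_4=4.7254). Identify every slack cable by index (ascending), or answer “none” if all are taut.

i=1: geometric 5.6569 vs commanded 6.8869 ⇒ slack
i=2: geometric 4.1231 vs commanded 4.1231 ⇒ taut
i=3: geometric 2.2361 vs commanded 3.0333 ⇒ slack
i=4: geometric 4.4721 vs commanded 4.7254 ⇒ slack

1, 3, 4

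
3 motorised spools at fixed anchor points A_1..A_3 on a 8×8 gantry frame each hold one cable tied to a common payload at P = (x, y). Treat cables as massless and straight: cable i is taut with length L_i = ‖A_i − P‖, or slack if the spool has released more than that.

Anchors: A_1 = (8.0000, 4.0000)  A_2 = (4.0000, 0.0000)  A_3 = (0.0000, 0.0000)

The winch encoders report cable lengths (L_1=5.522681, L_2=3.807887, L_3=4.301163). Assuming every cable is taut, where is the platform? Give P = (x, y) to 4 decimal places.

expand ‖A_i−P‖²=L_i² and subtract eq 1 (k_i ≔ ‖A_i‖²−L_i²)
k_1 = 64.0000+16.0000−30.5000 = 49.5000
eq1−eq2 → [8.0000  8.0000]·P = 48.0000
eq1−eq3 → [16.0000  8.0000]·P = 68.0000
2×2 solve → P = (2.5000, 3.5000)

(2.5000, 3.5000)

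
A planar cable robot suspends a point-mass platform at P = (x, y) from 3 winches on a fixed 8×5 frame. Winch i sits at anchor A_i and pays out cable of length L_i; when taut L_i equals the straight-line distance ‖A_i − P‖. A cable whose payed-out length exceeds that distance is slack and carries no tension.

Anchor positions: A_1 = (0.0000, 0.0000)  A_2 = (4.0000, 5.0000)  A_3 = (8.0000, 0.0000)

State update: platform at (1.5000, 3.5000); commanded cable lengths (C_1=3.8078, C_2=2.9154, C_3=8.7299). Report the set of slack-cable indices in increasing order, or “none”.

cable 1: √((-1.5000)²+(-3.5000)²)=3.8079, C_1=3.8078: taut
cable 2: √((2.5000)²+(1.5000)²)=2.9155, C_2=2.9154: taut
cable 3: √((6.5000)²+(-3.5000)²)=7.3824, C_3=8.7299: slack

3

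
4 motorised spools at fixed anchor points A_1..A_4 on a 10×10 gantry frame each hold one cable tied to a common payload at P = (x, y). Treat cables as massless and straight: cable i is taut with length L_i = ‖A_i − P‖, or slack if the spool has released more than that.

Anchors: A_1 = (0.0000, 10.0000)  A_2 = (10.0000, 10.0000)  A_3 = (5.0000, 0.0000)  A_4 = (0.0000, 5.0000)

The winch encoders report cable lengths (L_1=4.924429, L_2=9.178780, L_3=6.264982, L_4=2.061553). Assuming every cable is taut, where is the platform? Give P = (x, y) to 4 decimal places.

expand ‖A_i−P‖²=L_i² and subtract eq 1 (k_i ≔ ‖A_i‖²−L_i²)
k_1 = 0.0000+100.0000−24.2500 = 75.7500
eq1−eq2 → [-20.0000  0.0000]·P = -40.0000
eq1−eq3 → [-10.0000  20.0000]·P = 90.0000
eq1−eq4 → [0.0000  10.0000]·P = 55.0000
2×2 solve → P = (2.0000, 5.5000)
check cable 4: ‖A_4−P‖² = 4.2500 ≈ L_4² = 4.2500 ✓

(2.0000, 5.5000)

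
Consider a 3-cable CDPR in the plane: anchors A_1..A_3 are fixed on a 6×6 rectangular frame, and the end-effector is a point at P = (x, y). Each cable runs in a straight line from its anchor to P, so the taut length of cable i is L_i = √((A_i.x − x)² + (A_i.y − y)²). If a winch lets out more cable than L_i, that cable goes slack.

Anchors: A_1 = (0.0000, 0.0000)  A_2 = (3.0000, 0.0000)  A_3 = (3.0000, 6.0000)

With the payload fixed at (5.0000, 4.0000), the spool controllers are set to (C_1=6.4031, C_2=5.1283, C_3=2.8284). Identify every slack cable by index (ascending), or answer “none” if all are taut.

i=1: geometric 6.4031 vs commanded 6.4031 ⇒ taut
i=2: geometric 4.4721 vs commanded 5.1283 ⇒ slack
i=3: geometric 2.8284 vs commanded 2.8284 ⇒ taut

2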